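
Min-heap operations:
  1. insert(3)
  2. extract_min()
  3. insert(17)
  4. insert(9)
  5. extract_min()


insert(3) -> [3]
extract_min()->3, []
insert(17) -> [17]
insert(9) -> [9, 17]
extract_min()->9, [17]

Final heap: [17]


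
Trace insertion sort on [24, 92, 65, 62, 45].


Initial: [24, 92, 65, 62, 45]
Insert 92: [24, 92, 65, 62, 45]
Insert 65: [24, 65, 92, 62, 45]
Insert 62: [24, 62, 65, 92, 45]
Insert 45: [24, 45, 62, 65, 92]

Sorted: [24, 45, 62, 65, 92]


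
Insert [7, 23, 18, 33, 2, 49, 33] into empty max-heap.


Insert 7: [7]
Insert 23: [23, 7]
Insert 18: [23, 7, 18]
Insert 33: [33, 23, 18, 7]
Insert 2: [33, 23, 18, 7, 2]
Insert 49: [49, 23, 33, 7, 2, 18]
Insert 33: [49, 23, 33, 7, 2, 18, 33]

Final heap: [49, 23, 33, 7, 2, 18, 33]


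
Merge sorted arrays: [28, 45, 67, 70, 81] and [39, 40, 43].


Take 28 from A
Take 39 from B
Take 40 from B
Take 43 from B

Merged: [28, 39, 40, 43, 45, 67, 70, 81]


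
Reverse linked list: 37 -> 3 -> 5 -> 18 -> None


Step 1: curr=37, set curr.next=prev(None) | reversed so far: 37
Step 2: curr=3, set curr.next=prev(37) | reversed so far: 3 -> 37
Step 3: curr=5, set curr.next=prev(3) | reversed so far: 5 -> 3 -> 37
Step 4: curr=18, set curr.next=prev(5) | reversed so far: 18 -> 5 -> 3 -> 37

18 -> 5 -> 3 -> 37 -> None


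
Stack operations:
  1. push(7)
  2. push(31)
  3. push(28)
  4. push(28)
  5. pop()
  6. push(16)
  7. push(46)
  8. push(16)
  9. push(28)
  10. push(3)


push(7) -> [7]
push(31) -> [7, 31]
push(28) -> [7, 31, 28]
push(28) -> [7, 31, 28, 28]
pop()->28, [7, 31, 28]
push(16) -> [7, 31, 28, 16]
push(46) -> [7, 31, 28, 16, 46]
push(16) -> [7, 31, 28, 16, 46, 16]
push(28) -> [7, 31, 28, 16, 46, 16, 28]
push(3) -> [7, 31, 28, 16, 46, 16, 28, 3]

Final stack: [7, 31, 28, 16, 46, 16, 28, 3]


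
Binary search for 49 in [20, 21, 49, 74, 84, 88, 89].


Step 1: lo=0, hi=6, mid=3, val=74
Step 2: lo=0, hi=2, mid=1, val=21
Step 3: lo=2, hi=2, mid=2, val=49

Found at index 2


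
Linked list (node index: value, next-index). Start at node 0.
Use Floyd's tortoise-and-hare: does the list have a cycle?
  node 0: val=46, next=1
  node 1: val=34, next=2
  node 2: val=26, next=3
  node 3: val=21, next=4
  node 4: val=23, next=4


Floyd's tortoise (slow, +1) and hare (fast, +2):
  init: slow=0, fast=0
  step 1: slow=1, fast=2
  step 2: slow=2, fast=4
  step 3: slow=3, fast=4
  step 4: slow=4, fast=4
  slow == fast at node 4: cycle detected

Cycle: yes


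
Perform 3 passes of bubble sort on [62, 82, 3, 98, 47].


Initial: [62, 82, 3, 98, 47]
Pass 1: [62, 3, 82, 47, 98] (2 swaps)
Pass 2: [3, 62, 47, 82, 98] (2 swaps)
Pass 3: [3, 47, 62, 82, 98] (1 swaps)

After 3 passes: [3, 47, 62, 82, 98]


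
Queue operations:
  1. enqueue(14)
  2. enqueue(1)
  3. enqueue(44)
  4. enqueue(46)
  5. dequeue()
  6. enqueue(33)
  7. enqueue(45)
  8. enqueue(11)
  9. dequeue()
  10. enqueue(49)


enqueue(14) -> [14]
enqueue(1) -> [14, 1]
enqueue(44) -> [14, 1, 44]
enqueue(46) -> [14, 1, 44, 46]
dequeue()->14, [1, 44, 46]
enqueue(33) -> [1, 44, 46, 33]
enqueue(45) -> [1, 44, 46, 33, 45]
enqueue(11) -> [1, 44, 46, 33, 45, 11]
dequeue()->1, [44, 46, 33, 45, 11]
enqueue(49) -> [44, 46, 33, 45, 11, 49]

Final queue: [44, 46, 33, 45, 11, 49]


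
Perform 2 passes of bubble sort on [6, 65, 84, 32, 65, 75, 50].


Initial: [6, 65, 84, 32, 65, 75, 50]
Pass 1: [6, 65, 32, 65, 75, 50, 84] (4 swaps)
Pass 2: [6, 32, 65, 65, 50, 75, 84] (2 swaps)

After 2 passes: [6, 32, 65, 65, 50, 75, 84]


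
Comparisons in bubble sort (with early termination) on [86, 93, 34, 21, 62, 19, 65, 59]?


Algorithm: bubble sort (with early termination)
Input: [86, 93, 34, 21, 62, 19, 65, 59]
Sorted: [19, 21, 34, 59, 62, 65, 86, 93]

27


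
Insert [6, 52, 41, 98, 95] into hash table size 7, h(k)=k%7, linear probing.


Insert 6: h=6 -> slot 6
Insert 52: h=3 -> slot 3
Insert 41: h=6, 1 probes -> slot 0
Insert 98: h=0, 1 probes -> slot 1
Insert 95: h=4 -> slot 4

Table: [41, 98, None, 52, 95, None, 6]


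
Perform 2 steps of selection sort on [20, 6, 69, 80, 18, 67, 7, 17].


Initial: [20, 6, 69, 80, 18, 67, 7, 17]
Step 1: min=6 at 1
  Swap: [6, 20, 69, 80, 18, 67, 7, 17]
Step 2: min=7 at 6
  Swap: [6, 7, 69, 80, 18, 67, 20, 17]

After 2 steps: [6, 7, 69, 80, 18, 67, 20, 17]


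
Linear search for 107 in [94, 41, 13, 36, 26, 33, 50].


i=0: 94!=107
i=1: 41!=107
i=2: 13!=107
i=3: 36!=107
i=4: 26!=107
i=5: 33!=107
i=6: 50!=107

Not found, 7 comps


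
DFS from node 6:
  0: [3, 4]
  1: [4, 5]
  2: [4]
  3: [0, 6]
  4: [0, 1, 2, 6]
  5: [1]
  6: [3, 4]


Visit 6, push [4, 3]
Visit 3, push [0]
Visit 0, push [4]
Visit 4, push [2, 1]
Visit 1, push [5]
Visit 5, push []
Visit 2, push []

DFS order: [6, 3, 0, 4, 1, 5, 2]


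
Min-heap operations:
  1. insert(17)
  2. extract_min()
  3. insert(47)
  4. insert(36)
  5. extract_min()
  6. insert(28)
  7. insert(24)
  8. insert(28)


insert(17) -> [17]
extract_min()->17, []
insert(47) -> [47]
insert(36) -> [36, 47]
extract_min()->36, [47]
insert(28) -> [28, 47]
insert(24) -> [24, 47, 28]
insert(28) -> [24, 28, 28, 47]

Final heap: [24, 28, 28, 47]


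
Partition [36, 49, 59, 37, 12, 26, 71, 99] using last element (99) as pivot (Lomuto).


Pivot: 99
  36 <= 99: advance i (no swap)
  49 <= 99: advance i (no swap)
  59 <= 99: advance i (no swap)
  37 <= 99: advance i (no swap)
  12 <= 99: advance i (no swap)
  26 <= 99: advance i (no swap)
  71 <= 99: advance i (no swap)
Place pivot at 7: [36, 49, 59, 37, 12, 26, 71, 99]

Partitioned: [36, 49, 59, 37, 12, 26, 71, 99]


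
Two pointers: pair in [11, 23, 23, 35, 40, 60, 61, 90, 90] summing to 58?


lo=0(11)+hi=8(90)=101
lo=0(11)+hi=7(90)=101
lo=0(11)+hi=6(61)=72
lo=0(11)+hi=5(60)=71
lo=0(11)+hi=4(40)=51
lo=1(23)+hi=4(40)=63
lo=1(23)+hi=3(35)=58

Yes: 23+35=58


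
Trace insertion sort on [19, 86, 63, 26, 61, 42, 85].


Initial: [19, 86, 63, 26, 61, 42, 85]
Insert 86: [19, 86, 63, 26, 61, 42, 85]
Insert 63: [19, 63, 86, 26, 61, 42, 85]
Insert 26: [19, 26, 63, 86, 61, 42, 85]
Insert 61: [19, 26, 61, 63, 86, 42, 85]
Insert 42: [19, 26, 42, 61, 63, 86, 85]
Insert 85: [19, 26, 42, 61, 63, 85, 86]

Sorted: [19, 26, 42, 61, 63, 85, 86]


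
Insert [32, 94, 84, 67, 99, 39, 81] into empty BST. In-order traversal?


Insert 32: root
Insert 94: R from 32
Insert 84: R from 32 -> L from 94
Insert 67: R from 32 -> L from 94 -> L from 84
Insert 99: R from 32 -> R from 94
Insert 39: R from 32 -> L from 94 -> L from 84 -> L from 67
Insert 81: R from 32 -> L from 94 -> L from 84 -> R from 67

In-order: [32, 39, 67, 81, 84, 94, 99]


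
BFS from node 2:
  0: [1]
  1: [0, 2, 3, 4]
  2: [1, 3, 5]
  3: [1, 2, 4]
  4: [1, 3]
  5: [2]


Visit 2, enqueue [1, 3, 5]
Visit 1, enqueue [0, 4]
Visit 3, enqueue []
Visit 5, enqueue []
Visit 0, enqueue []
Visit 4, enqueue []

BFS order: [2, 1, 3, 5, 0, 4]


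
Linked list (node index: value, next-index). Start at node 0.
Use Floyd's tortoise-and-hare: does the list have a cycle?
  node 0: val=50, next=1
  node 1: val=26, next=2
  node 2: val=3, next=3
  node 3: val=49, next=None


Floyd's tortoise (slow, +1) and hare (fast, +2):
  init: slow=0, fast=0
  step 1: slow=1, fast=2
  step 2: fast 2->3->None, no cycle

Cycle: no


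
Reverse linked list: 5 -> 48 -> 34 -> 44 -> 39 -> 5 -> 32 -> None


Step 1: curr=5, set curr.next=prev(None) | reversed so far: 5
Step 2: curr=48, set curr.next=prev(5) | reversed so far: 48 -> 5
Step 3: curr=34, set curr.next=prev(48) | reversed so far: 34 -> 48 -> 5
Step 4: curr=44, set curr.next=prev(34) | reversed so far: 44 -> 34 -> 48 -> 5
Step 5: curr=39, set curr.next=prev(44) | reversed so far: 39 -> 44 -> 34 -> 48 -> 5
Step 6: curr=5, set curr.next=prev(39) | reversed so far: 5 -> 39 -> 44 -> 34 -> 48 -> 5
Step 7: curr=32, set curr.next=prev(5) | reversed so far: 32 -> 5 -> 39 -> 44 -> 34 -> 48 -> 5

32 -> 5 -> 39 -> 44 -> 34 -> 48 -> 5 -> None


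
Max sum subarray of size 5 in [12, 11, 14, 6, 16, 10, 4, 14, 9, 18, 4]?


[0:5]: 59
[1:6]: 57
[2:7]: 50
[3:8]: 50
[4:9]: 53
[5:10]: 55
[6:11]: 49

Max: 59 at [0:5]


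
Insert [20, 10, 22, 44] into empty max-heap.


Insert 20: [20]
Insert 10: [20, 10]
Insert 22: [22, 10, 20]
Insert 44: [44, 22, 20, 10]

Final heap: [44, 22, 20, 10]


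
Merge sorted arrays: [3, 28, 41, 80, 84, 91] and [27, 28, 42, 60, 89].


Take 3 from A
Take 27 from B
Take 28 from A
Take 28 from B
Take 41 from A
Take 42 from B
Take 60 from B
Take 80 from A
Take 84 from A
Take 89 from B

Merged: [3, 27, 28, 28, 41, 42, 60, 80, 84, 89, 91]


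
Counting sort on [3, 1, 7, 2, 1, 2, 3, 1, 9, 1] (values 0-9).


Input: [3, 1, 7, 2, 1, 2, 3, 1, 9, 1]
Counts: [0, 4, 2, 2, 0, 0, 0, 1, 0, 1]

Sorted: [1, 1, 1, 1, 2, 2, 3, 3, 7, 9]


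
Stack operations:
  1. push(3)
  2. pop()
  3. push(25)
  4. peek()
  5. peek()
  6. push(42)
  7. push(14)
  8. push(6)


push(3) -> [3]
pop()->3, []
push(25) -> [25]
peek()->25
peek()->25
push(42) -> [25, 42]
push(14) -> [25, 42, 14]
push(6) -> [25, 42, 14, 6]

Final stack: [25, 42, 14, 6]


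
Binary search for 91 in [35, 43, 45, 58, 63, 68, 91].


Step 1: lo=0, hi=6, mid=3, val=58
Step 2: lo=4, hi=6, mid=5, val=68
Step 3: lo=6, hi=6, mid=6, val=91

Found at index 6


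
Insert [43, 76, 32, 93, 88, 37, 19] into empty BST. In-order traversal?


Insert 43: root
Insert 76: R from 43
Insert 32: L from 43
Insert 93: R from 43 -> R from 76
Insert 88: R from 43 -> R from 76 -> L from 93
Insert 37: L from 43 -> R from 32
Insert 19: L from 43 -> L from 32

In-order: [19, 32, 37, 43, 76, 88, 93]


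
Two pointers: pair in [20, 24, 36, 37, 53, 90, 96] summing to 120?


lo=0(20)+hi=6(96)=116
lo=1(24)+hi=6(96)=120

Yes: 24+96=120


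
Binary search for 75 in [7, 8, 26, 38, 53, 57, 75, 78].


Step 1: lo=0, hi=7, mid=3, val=38
Step 2: lo=4, hi=7, mid=5, val=57
Step 3: lo=6, hi=7, mid=6, val=75

Found at index 6


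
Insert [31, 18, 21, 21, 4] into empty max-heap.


Insert 31: [31]
Insert 18: [31, 18]
Insert 21: [31, 18, 21]
Insert 21: [31, 21, 21, 18]
Insert 4: [31, 21, 21, 18, 4]

Final heap: [31, 21, 21, 18, 4]


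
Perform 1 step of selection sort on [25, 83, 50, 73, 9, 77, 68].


Initial: [25, 83, 50, 73, 9, 77, 68]
Step 1: min=9 at 4
  Swap: [9, 83, 50, 73, 25, 77, 68]

After 1 step: [9, 83, 50, 73, 25, 77, 68]


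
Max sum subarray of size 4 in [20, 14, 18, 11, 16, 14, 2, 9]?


[0:4]: 63
[1:5]: 59
[2:6]: 59
[3:7]: 43
[4:8]: 41

Max: 63 at [0:4]


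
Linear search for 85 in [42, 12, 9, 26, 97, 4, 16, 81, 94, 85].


i=0: 42!=85
i=1: 12!=85
i=2: 9!=85
i=3: 26!=85
i=4: 97!=85
i=5: 4!=85
i=6: 16!=85
i=7: 81!=85
i=8: 94!=85
i=9: 85==85 found!

Found at 9, 10 comps


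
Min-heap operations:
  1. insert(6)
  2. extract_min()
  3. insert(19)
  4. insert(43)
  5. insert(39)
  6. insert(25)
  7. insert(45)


insert(6) -> [6]
extract_min()->6, []
insert(19) -> [19]
insert(43) -> [19, 43]
insert(39) -> [19, 43, 39]
insert(25) -> [19, 25, 39, 43]
insert(45) -> [19, 25, 39, 43, 45]

Final heap: [19, 25, 39, 43, 45]


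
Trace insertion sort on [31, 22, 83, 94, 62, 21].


Initial: [31, 22, 83, 94, 62, 21]
Insert 22: [22, 31, 83, 94, 62, 21]
Insert 83: [22, 31, 83, 94, 62, 21]
Insert 94: [22, 31, 83, 94, 62, 21]
Insert 62: [22, 31, 62, 83, 94, 21]
Insert 21: [21, 22, 31, 62, 83, 94]

Sorted: [21, 22, 31, 62, 83, 94]


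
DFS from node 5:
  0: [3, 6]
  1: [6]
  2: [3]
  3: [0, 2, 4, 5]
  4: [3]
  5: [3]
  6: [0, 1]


Visit 5, push [3]
Visit 3, push [4, 2, 0]
Visit 0, push [6]
Visit 6, push [1]
Visit 1, push []
Visit 2, push []
Visit 4, push []

DFS order: [5, 3, 0, 6, 1, 2, 4]


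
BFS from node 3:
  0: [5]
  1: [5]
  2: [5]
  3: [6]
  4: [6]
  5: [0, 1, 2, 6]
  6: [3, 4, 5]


Visit 3, enqueue [6]
Visit 6, enqueue [4, 5]
Visit 4, enqueue []
Visit 5, enqueue [0, 1, 2]
Visit 0, enqueue []
Visit 1, enqueue []
Visit 2, enqueue []

BFS order: [3, 6, 4, 5, 0, 1, 2]


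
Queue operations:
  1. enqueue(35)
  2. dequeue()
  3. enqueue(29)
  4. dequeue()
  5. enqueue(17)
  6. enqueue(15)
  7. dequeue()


enqueue(35) -> [35]
dequeue()->35, []
enqueue(29) -> [29]
dequeue()->29, []
enqueue(17) -> [17]
enqueue(15) -> [17, 15]
dequeue()->17, [15]

Final queue: [15]


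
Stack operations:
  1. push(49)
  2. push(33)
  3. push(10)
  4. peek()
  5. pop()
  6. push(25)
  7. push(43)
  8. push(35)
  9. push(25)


push(49) -> [49]
push(33) -> [49, 33]
push(10) -> [49, 33, 10]
peek()->10
pop()->10, [49, 33]
push(25) -> [49, 33, 25]
push(43) -> [49, 33, 25, 43]
push(35) -> [49, 33, 25, 43, 35]
push(25) -> [49, 33, 25, 43, 35, 25]

Final stack: [49, 33, 25, 43, 35, 25]


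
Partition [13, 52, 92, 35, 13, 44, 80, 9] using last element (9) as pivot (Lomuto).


Pivot: 9
Place pivot at 0: [9, 52, 92, 35, 13, 44, 80, 13]

Partitioned: [9, 52, 92, 35, 13, 44, 80, 13]


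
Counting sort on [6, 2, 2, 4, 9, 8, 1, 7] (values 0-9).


Input: [6, 2, 2, 4, 9, 8, 1, 7]
Counts: [0, 1, 2, 0, 1, 0, 1, 1, 1, 1]

Sorted: [1, 2, 2, 4, 6, 7, 8, 9]


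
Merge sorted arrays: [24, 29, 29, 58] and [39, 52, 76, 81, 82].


Take 24 from A
Take 29 from A
Take 29 from A
Take 39 from B
Take 52 from B
Take 58 from A

Merged: [24, 29, 29, 39, 52, 58, 76, 81, 82]


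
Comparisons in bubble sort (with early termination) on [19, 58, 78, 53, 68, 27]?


Algorithm: bubble sort (with early termination)
Input: [19, 58, 78, 53, 68, 27]
Sorted: [19, 27, 53, 58, 68, 78]

15


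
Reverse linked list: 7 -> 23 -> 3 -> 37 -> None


Step 1: curr=7, set curr.next=prev(None) | reversed so far: 7
Step 2: curr=23, set curr.next=prev(7) | reversed so far: 23 -> 7
Step 3: curr=3, set curr.next=prev(23) | reversed so far: 3 -> 23 -> 7
Step 4: curr=37, set curr.next=prev(3) | reversed so far: 37 -> 3 -> 23 -> 7

37 -> 3 -> 23 -> 7 -> None


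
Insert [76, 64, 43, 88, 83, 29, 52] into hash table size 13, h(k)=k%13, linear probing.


Insert 76: h=11 -> slot 11
Insert 64: h=12 -> slot 12
Insert 43: h=4 -> slot 4
Insert 88: h=10 -> slot 10
Insert 83: h=5 -> slot 5
Insert 29: h=3 -> slot 3
Insert 52: h=0 -> slot 0

Table: [52, None, None, 29, 43, 83, None, None, None, None, 88, 76, 64]


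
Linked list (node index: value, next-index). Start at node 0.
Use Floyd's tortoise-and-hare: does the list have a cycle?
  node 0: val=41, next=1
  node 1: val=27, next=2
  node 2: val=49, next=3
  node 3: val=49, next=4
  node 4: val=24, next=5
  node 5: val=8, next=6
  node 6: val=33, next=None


Floyd's tortoise (slow, +1) and hare (fast, +2):
  init: slow=0, fast=0
  step 1: slow=1, fast=2
  step 2: slow=2, fast=4
  step 3: slow=3, fast=6
  step 4: fast -> None, no cycle

Cycle: no


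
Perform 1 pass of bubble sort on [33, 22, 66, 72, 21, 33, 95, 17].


Initial: [33, 22, 66, 72, 21, 33, 95, 17]
Pass 1: [22, 33, 66, 21, 33, 72, 17, 95] (4 swaps)

After 1 pass: [22, 33, 66, 21, 33, 72, 17, 95]


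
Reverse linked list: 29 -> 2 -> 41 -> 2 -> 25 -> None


Step 1: curr=29, set curr.next=prev(None) | reversed so far: 29
Step 2: curr=2, set curr.next=prev(29) | reversed so far: 2 -> 29
Step 3: curr=41, set curr.next=prev(2) | reversed so far: 41 -> 2 -> 29
Step 4: curr=2, set curr.next=prev(41) | reversed so far: 2 -> 41 -> 2 -> 29
Step 5: curr=25, set curr.next=prev(2) | reversed so far: 25 -> 2 -> 41 -> 2 -> 29

25 -> 2 -> 41 -> 2 -> 29 -> None


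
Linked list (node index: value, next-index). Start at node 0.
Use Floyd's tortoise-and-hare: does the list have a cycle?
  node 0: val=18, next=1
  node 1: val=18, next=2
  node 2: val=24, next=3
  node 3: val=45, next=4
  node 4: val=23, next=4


Floyd's tortoise (slow, +1) and hare (fast, +2):
  init: slow=0, fast=0
  step 1: slow=1, fast=2
  step 2: slow=2, fast=4
  step 3: slow=3, fast=4
  step 4: slow=4, fast=4
  slow == fast at node 4: cycle detected

Cycle: yes


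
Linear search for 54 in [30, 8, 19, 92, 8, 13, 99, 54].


i=0: 30!=54
i=1: 8!=54
i=2: 19!=54
i=3: 92!=54
i=4: 8!=54
i=5: 13!=54
i=6: 99!=54
i=7: 54==54 found!

Found at 7, 8 comps


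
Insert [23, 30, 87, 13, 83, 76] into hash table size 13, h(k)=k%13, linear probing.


Insert 23: h=10 -> slot 10
Insert 30: h=4 -> slot 4
Insert 87: h=9 -> slot 9
Insert 13: h=0 -> slot 0
Insert 83: h=5 -> slot 5
Insert 76: h=11 -> slot 11

Table: [13, None, None, None, 30, 83, None, None, None, 87, 23, 76, None]


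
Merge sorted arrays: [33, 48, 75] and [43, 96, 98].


Take 33 from A
Take 43 from B
Take 48 from A
Take 75 from A

Merged: [33, 43, 48, 75, 96, 98]


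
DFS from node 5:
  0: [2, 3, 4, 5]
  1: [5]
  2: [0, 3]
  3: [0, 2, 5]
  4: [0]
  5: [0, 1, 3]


Visit 5, push [3, 1, 0]
Visit 0, push [4, 3, 2]
Visit 2, push [3]
Visit 3, push []
Visit 4, push []
Visit 1, push []

DFS order: [5, 0, 2, 3, 4, 1]


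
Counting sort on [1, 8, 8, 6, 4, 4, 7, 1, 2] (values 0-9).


Input: [1, 8, 8, 6, 4, 4, 7, 1, 2]
Counts: [0, 2, 1, 0, 2, 0, 1, 1, 2, 0]

Sorted: [1, 1, 2, 4, 4, 6, 7, 8, 8]


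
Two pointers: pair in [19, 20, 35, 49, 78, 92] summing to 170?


lo=0(19)+hi=5(92)=111
lo=1(20)+hi=5(92)=112
lo=2(35)+hi=5(92)=127
lo=3(49)+hi=5(92)=141
lo=4(78)+hi=5(92)=170

Yes: 78+92=170


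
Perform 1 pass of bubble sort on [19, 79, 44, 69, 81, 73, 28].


Initial: [19, 79, 44, 69, 81, 73, 28]
Pass 1: [19, 44, 69, 79, 73, 28, 81] (4 swaps)

After 1 pass: [19, 44, 69, 79, 73, 28, 81]


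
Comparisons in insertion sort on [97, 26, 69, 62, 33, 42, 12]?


Algorithm: insertion sort
Input: [97, 26, 69, 62, 33, 42, 12]
Sorted: [12, 26, 33, 42, 62, 69, 97]

20


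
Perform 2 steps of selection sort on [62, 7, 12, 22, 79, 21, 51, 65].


Initial: [62, 7, 12, 22, 79, 21, 51, 65]
Step 1: min=7 at 1
  Swap: [7, 62, 12, 22, 79, 21, 51, 65]
Step 2: min=12 at 2
  Swap: [7, 12, 62, 22, 79, 21, 51, 65]

After 2 steps: [7, 12, 62, 22, 79, 21, 51, 65]


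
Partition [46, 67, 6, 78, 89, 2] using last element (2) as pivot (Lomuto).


Pivot: 2
Place pivot at 0: [2, 67, 6, 78, 89, 46]

Partitioned: [2, 67, 6, 78, 89, 46]


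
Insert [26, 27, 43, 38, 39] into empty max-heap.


Insert 26: [26]
Insert 27: [27, 26]
Insert 43: [43, 26, 27]
Insert 38: [43, 38, 27, 26]
Insert 39: [43, 39, 27, 26, 38]

Final heap: [43, 39, 27, 26, 38]


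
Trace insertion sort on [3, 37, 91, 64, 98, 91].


Initial: [3, 37, 91, 64, 98, 91]
Insert 37: [3, 37, 91, 64, 98, 91]
Insert 91: [3, 37, 91, 64, 98, 91]
Insert 64: [3, 37, 64, 91, 98, 91]
Insert 98: [3, 37, 64, 91, 98, 91]
Insert 91: [3, 37, 64, 91, 91, 98]

Sorted: [3, 37, 64, 91, 91, 98]


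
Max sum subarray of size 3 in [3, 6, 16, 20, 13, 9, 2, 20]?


[0:3]: 25
[1:4]: 42
[2:5]: 49
[3:6]: 42
[4:7]: 24
[5:8]: 31

Max: 49 at [2:5]


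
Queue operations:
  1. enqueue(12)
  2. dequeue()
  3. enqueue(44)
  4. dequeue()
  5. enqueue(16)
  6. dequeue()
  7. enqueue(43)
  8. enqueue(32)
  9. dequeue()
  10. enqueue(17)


enqueue(12) -> [12]
dequeue()->12, []
enqueue(44) -> [44]
dequeue()->44, []
enqueue(16) -> [16]
dequeue()->16, []
enqueue(43) -> [43]
enqueue(32) -> [43, 32]
dequeue()->43, [32]
enqueue(17) -> [32, 17]

Final queue: [32, 17]


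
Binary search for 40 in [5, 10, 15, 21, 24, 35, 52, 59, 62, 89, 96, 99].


Step 1: lo=0, hi=11, mid=5, val=35
Step 2: lo=6, hi=11, mid=8, val=62
Step 3: lo=6, hi=7, mid=6, val=52

Not found


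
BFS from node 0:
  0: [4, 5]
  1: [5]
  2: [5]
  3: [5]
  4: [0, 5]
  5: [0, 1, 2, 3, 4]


Visit 0, enqueue [4, 5]
Visit 4, enqueue []
Visit 5, enqueue [1, 2, 3]
Visit 1, enqueue []
Visit 2, enqueue []
Visit 3, enqueue []

BFS order: [0, 4, 5, 1, 2, 3]


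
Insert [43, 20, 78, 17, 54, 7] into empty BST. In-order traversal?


Insert 43: root
Insert 20: L from 43
Insert 78: R from 43
Insert 17: L from 43 -> L from 20
Insert 54: R from 43 -> L from 78
Insert 7: L from 43 -> L from 20 -> L from 17

In-order: [7, 17, 20, 43, 54, 78]


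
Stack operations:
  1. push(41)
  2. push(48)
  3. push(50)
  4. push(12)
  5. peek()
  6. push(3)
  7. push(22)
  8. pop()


push(41) -> [41]
push(48) -> [41, 48]
push(50) -> [41, 48, 50]
push(12) -> [41, 48, 50, 12]
peek()->12
push(3) -> [41, 48, 50, 12, 3]
push(22) -> [41, 48, 50, 12, 3, 22]
pop()->22, [41, 48, 50, 12, 3]

Final stack: [41, 48, 50, 12, 3]


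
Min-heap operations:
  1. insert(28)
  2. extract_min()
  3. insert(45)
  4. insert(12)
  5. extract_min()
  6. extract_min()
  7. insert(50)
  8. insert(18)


insert(28) -> [28]
extract_min()->28, []
insert(45) -> [45]
insert(12) -> [12, 45]
extract_min()->12, [45]
extract_min()->45, []
insert(50) -> [50]
insert(18) -> [18, 50]

Final heap: [18, 50]


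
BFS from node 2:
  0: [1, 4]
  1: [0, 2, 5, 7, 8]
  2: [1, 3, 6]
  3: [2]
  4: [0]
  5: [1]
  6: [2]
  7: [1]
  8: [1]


Visit 2, enqueue [1, 3, 6]
Visit 1, enqueue [0, 5, 7, 8]
Visit 3, enqueue []
Visit 6, enqueue []
Visit 0, enqueue [4]
Visit 5, enqueue []
Visit 7, enqueue []
Visit 8, enqueue []
Visit 4, enqueue []

BFS order: [2, 1, 3, 6, 0, 5, 7, 8, 4]


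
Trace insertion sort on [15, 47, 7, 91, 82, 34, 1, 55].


Initial: [15, 47, 7, 91, 82, 34, 1, 55]
Insert 47: [15, 47, 7, 91, 82, 34, 1, 55]
Insert 7: [7, 15, 47, 91, 82, 34, 1, 55]
Insert 91: [7, 15, 47, 91, 82, 34, 1, 55]
Insert 82: [7, 15, 47, 82, 91, 34, 1, 55]
Insert 34: [7, 15, 34, 47, 82, 91, 1, 55]
Insert 1: [1, 7, 15, 34, 47, 82, 91, 55]
Insert 55: [1, 7, 15, 34, 47, 55, 82, 91]

Sorted: [1, 7, 15, 34, 47, 55, 82, 91]


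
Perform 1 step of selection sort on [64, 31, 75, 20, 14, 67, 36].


Initial: [64, 31, 75, 20, 14, 67, 36]
Step 1: min=14 at 4
  Swap: [14, 31, 75, 20, 64, 67, 36]

After 1 step: [14, 31, 75, 20, 64, 67, 36]


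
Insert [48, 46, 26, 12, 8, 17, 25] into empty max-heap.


Insert 48: [48]
Insert 46: [48, 46]
Insert 26: [48, 46, 26]
Insert 12: [48, 46, 26, 12]
Insert 8: [48, 46, 26, 12, 8]
Insert 17: [48, 46, 26, 12, 8, 17]
Insert 25: [48, 46, 26, 12, 8, 17, 25]

Final heap: [48, 46, 26, 12, 8, 17, 25]


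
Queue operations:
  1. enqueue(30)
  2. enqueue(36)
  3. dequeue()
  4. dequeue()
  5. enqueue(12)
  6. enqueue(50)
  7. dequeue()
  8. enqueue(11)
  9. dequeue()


enqueue(30) -> [30]
enqueue(36) -> [30, 36]
dequeue()->30, [36]
dequeue()->36, []
enqueue(12) -> [12]
enqueue(50) -> [12, 50]
dequeue()->12, [50]
enqueue(11) -> [50, 11]
dequeue()->50, [11]

Final queue: [11]


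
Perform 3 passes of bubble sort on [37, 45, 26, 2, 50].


Initial: [37, 45, 26, 2, 50]
Pass 1: [37, 26, 2, 45, 50] (2 swaps)
Pass 2: [26, 2, 37, 45, 50] (2 swaps)
Pass 3: [2, 26, 37, 45, 50] (1 swaps)

After 3 passes: [2, 26, 37, 45, 50]


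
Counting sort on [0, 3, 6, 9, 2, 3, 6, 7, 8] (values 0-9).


Input: [0, 3, 6, 9, 2, 3, 6, 7, 8]
Counts: [1, 0, 1, 2, 0, 0, 2, 1, 1, 1]

Sorted: [0, 2, 3, 3, 6, 6, 7, 8, 9]


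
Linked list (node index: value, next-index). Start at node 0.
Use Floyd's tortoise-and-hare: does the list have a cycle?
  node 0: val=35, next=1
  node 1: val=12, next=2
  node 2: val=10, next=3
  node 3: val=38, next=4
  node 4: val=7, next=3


Floyd's tortoise (slow, +1) and hare (fast, +2):
  init: slow=0, fast=0
  step 1: slow=1, fast=2
  step 2: slow=2, fast=4
  step 3: slow=3, fast=4
  step 4: slow=4, fast=4
  slow == fast at node 4: cycle detected

Cycle: yes


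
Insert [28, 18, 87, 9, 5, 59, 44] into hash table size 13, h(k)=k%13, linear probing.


Insert 28: h=2 -> slot 2
Insert 18: h=5 -> slot 5
Insert 87: h=9 -> slot 9
Insert 9: h=9, 1 probes -> slot 10
Insert 5: h=5, 1 probes -> slot 6
Insert 59: h=7 -> slot 7
Insert 44: h=5, 3 probes -> slot 8

Table: [None, None, 28, None, None, 18, 5, 59, 44, 87, 9, None, None]


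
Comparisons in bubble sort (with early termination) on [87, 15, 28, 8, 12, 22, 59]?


Algorithm: bubble sort (with early termination)
Input: [87, 15, 28, 8, 12, 22, 59]
Sorted: [8, 12, 15, 22, 28, 59, 87]

18


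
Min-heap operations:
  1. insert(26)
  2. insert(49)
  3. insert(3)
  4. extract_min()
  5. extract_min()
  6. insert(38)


insert(26) -> [26]
insert(49) -> [26, 49]
insert(3) -> [3, 49, 26]
extract_min()->3, [26, 49]
extract_min()->26, [49]
insert(38) -> [38, 49]

Final heap: [38, 49]


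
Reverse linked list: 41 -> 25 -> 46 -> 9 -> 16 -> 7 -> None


Step 1: curr=41, set curr.next=prev(None) | reversed so far: 41
Step 2: curr=25, set curr.next=prev(41) | reversed so far: 25 -> 41
Step 3: curr=46, set curr.next=prev(25) | reversed so far: 46 -> 25 -> 41
Step 4: curr=9, set curr.next=prev(46) | reversed so far: 9 -> 46 -> 25 -> 41
Step 5: curr=16, set curr.next=prev(9) | reversed so far: 16 -> 9 -> 46 -> 25 -> 41
Step 6: curr=7, set curr.next=prev(16) | reversed so far: 7 -> 16 -> 9 -> 46 -> 25 -> 41

7 -> 16 -> 9 -> 46 -> 25 -> 41 -> None


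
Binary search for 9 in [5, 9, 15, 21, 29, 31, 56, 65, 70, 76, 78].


Step 1: lo=0, hi=10, mid=5, val=31
Step 2: lo=0, hi=4, mid=2, val=15
Step 3: lo=0, hi=1, mid=0, val=5
Step 4: lo=1, hi=1, mid=1, val=9

Found at index 1


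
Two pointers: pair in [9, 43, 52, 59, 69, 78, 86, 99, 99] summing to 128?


lo=0(9)+hi=8(99)=108
lo=1(43)+hi=8(99)=142
lo=1(43)+hi=7(99)=142
lo=1(43)+hi=6(86)=129
lo=1(43)+hi=5(78)=121
lo=2(52)+hi=5(78)=130
lo=2(52)+hi=4(69)=121
lo=3(59)+hi=4(69)=128

Yes: 59+69=128


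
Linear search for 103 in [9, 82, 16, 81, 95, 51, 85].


i=0: 9!=103
i=1: 82!=103
i=2: 16!=103
i=3: 81!=103
i=4: 95!=103
i=5: 51!=103
i=6: 85!=103

Not found, 7 comps


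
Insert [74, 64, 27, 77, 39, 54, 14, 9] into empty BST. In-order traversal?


Insert 74: root
Insert 64: L from 74
Insert 27: L from 74 -> L from 64
Insert 77: R from 74
Insert 39: L from 74 -> L from 64 -> R from 27
Insert 54: L from 74 -> L from 64 -> R from 27 -> R from 39
Insert 14: L from 74 -> L from 64 -> L from 27
Insert 9: L from 74 -> L from 64 -> L from 27 -> L from 14

In-order: [9, 14, 27, 39, 54, 64, 74, 77]


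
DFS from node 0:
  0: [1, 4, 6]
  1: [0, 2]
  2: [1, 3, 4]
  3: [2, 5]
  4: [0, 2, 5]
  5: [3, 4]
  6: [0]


Visit 0, push [6, 4, 1]
Visit 1, push [2]
Visit 2, push [4, 3]
Visit 3, push [5]
Visit 5, push [4]
Visit 4, push []
Visit 6, push []

DFS order: [0, 1, 2, 3, 5, 4, 6]


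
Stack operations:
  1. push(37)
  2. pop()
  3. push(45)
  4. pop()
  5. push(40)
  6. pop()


push(37) -> [37]
pop()->37, []
push(45) -> [45]
pop()->45, []
push(40) -> [40]
pop()->40, []

Final stack: []


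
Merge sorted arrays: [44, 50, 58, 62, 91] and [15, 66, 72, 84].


Take 15 from B
Take 44 from A
Take 50 from A
Take 58 from A
Take 62 from A
Take 66 from B
Take 72 from B
Take 84 from B

Merged: [15, 44, 50, 58, 62, 66, 72, 84, 91]


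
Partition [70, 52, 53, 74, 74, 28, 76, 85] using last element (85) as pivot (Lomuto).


Pivot: 85
  70 <= 85: advance i (no swap)
  52 <= 85: advance i (no swap)
  53 <= 85: advance i (no swap)
  74 <= 85: advance i (no swap)
  74 <= 85: advance i (no swap)
  28 <= 85: advance i (no swap)
  76 <= 85: advance i (no swap)
Place pivot at 7: [70, 52, 53, 74, 74, 28, 76, 85]

Partitioned: [70, 52, 53, 74, 74, 28, 76, 85]


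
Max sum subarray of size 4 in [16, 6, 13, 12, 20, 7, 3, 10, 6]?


[0:4]: 47
[1:5]: 51
[2:6]: 52
[3:7]: 42
[4:8]: 40
[5:9]: 26

Max: 52 at [2:6]


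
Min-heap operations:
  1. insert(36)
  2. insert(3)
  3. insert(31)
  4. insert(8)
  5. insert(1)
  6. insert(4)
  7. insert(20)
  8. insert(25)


insert(36) -> [36]
insert(3) -> [3, 36]
insert(31) -> [3, 36, 31]
insert(8) -> [3, 8, 31, 36]
insert(1) -> [1, 3, 31, 36, 8]
insert(4) -> [1, 3, 4, 36, 8, 31]
insert(20) -> [1, 3, 4, 36, 8, 31, 20]
insert(25) -> [1, 3, 4, 25, 8, 31, 20, 36]

Final heap: [1, 3, 4, 25, 8, 31, 20, 36]


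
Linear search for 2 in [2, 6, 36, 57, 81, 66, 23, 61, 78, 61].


i=0: 2==2 found!

Found at 0, 1 comps


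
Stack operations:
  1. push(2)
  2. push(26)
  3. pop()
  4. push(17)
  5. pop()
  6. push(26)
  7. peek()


push(2) -> [2]
push(26) -> [2, 26]
pop()->26, [2]
push(17) -> [2, 17]
pop()->17, [2]
push(26) -> [2, 26]
peek()->26

Final stack: [2, 26]


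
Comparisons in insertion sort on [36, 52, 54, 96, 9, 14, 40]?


Algorithm: insertion sort
Input: [36, 52, 54, 96, 9, 14, 40]
Sorted: [9, 14, 36, 40, 52, 54, 96]

16


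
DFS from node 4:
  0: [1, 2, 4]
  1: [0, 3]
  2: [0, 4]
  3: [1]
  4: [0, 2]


Visit 4, push [2, 0]
Visit 0, push [2, 1]
Visit 1, push [3]
Visit 3, push []
Visit 2, push []

DFS order: [4, 0, 1, 3, 2]


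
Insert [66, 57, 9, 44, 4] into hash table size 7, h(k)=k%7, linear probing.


Insert 66: h=3 -> slot 3
Insert 57: h=1 -> slot 1
Insert 9: h=2 -> slot 2
Insert 44: h=2, 2 probes -> slot 4
Insert 4: h=4, 1 probes -> slot 5

Table: [None, 57, 9, 66, 44, 4, None]


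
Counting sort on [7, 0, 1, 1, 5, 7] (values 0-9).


Input: [7, 0, 1, 1, 5, 7]
Counts: [1, 2, 0, 0, 0, 1, 0, 2, 0, 0]

Sorted: [0, 1, 1, 5, 7, 7]


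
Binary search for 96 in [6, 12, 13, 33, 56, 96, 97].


Step 1: lo=0, hi=6, mid=3, val=33
Step 2: lo=4, hi=6, mid=5, val=96

Found at index 5


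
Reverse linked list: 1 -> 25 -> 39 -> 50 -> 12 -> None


Step 1: curr=1, set curr.next=prev(None) | reversed so far: 1
Step 2: curr=25, set curr.next=prev(1) | reversed so far: 25 -> 1
Step 3: curr=39, set curr.next=prev(25) | reversed so far: 39 -> 25 -> 1
Step 4: curr=50, set curr.next=prev(39) | reversed so far: 50 -> 39 -> 25 -> 1
Step 5: curr=12, set curr.next=prev(50) | reversed so far: 12 -> 50 -> 39 -> 25 -> 1

12 -> 50 -> 39 -> 25 -> 1 -> None


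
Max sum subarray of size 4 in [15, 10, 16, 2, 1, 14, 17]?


[0:4]: 43
[1:5]: 29
[2:6]: 33
[3:7]: 34

Max: 43 at [0:4]


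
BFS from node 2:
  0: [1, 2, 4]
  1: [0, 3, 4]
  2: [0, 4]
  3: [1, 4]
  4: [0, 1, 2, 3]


Visit 2, enqueue [0, 4]
Visit 0, enqueue [1]
Visit 4, enqueue [3]
Visit 1, enqueue []
Visit 3, enqueue []

BFS order: [2, 0, 4, 1, 3]


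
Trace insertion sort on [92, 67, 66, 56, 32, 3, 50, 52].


Initial: [92, 67, 66, 56, 32, 3, 50, 52]
Insert 67: [67, 92, 66, 56, 32, 3, 50, 52]
Insert 66: [66, 67, 92, 56, 32, 3, 50, 52]
Insert 56: [56, 66, 67, 92, 32, 3, 50, 52]
Insert 32: [32, 56, 66, 67, 92, 3, 50, 52]
Insert 3: [3, 32, 56, 66, 67, 92, 50, 52]
Insert 50: [3, 32, 50, 56, 66, 67, 92, 52]
Insert 52: [3, 32, 50, 52, 56, 66, 67, 92]

Sorted: [3, 32, 50, 52, 56, 66, 67, 92]


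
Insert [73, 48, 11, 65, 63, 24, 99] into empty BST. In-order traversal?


Insert 73: root
Insert 48: L from 73
Insert 11: L from 73 -> L from 48
Insert 65: L from 73 -> R from 48
Insert 63: L from 73 -> R from 48 -> L from 65
Insert 24: L from 73 -> L from 48 -> R from 11
Insert 99: R from 73

In-order: [11, 24, 48, 63, 65, 73, 99]


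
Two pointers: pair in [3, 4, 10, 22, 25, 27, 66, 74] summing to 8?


lo=0(3)+hi=7(74)=77
lo=0(3)+hi=6(66)=69
lo=0(3)+hi=5(27)=30
lo=0(3)+hi=4(25)=28
lo=0(3)+hi=3(22)=25
lo=0(3)+hi=2(10)=13
lo=0(3)+hi=1(4)=7

No pair found


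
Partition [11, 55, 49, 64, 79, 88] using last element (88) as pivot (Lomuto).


Pivot: 88
  11 <= 88: advance i (no swap)
  55 <= 88: advance i (no swap)
  49 <= 88: advance i (no swap)
  64 <= 88: advance i (no swap)
  79 <= 88: advance i (no swap)
Place pivot at 5: [11, 55, 49, 64, 79, 88]

Partitioned: [11, 55, 49, 64, 79, 88]


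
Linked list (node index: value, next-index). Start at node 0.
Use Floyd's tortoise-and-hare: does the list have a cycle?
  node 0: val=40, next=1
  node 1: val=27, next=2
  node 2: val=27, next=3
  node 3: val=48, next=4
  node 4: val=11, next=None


Floyd's tortoise (slow, +1) and hare (fast, +2):
  init: slow=0, fast=0
  step 1: slow=1, fast=2
  step 2: slow=2, fast=4
  step 3: fast -> None, no cycle

Cycle: no


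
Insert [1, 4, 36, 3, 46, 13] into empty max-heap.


Insert 1: [1]
Insert 4: [4, 1]
Insert 36: [36, 1, 4]
Insert 3: [36, 3, 4, 1]
Insert 46: [46, 36, 4, 1, 3]
Insert 13: [46, 36, 13, 1, 3, 4]

Final heap: [46, 36, 13, 1, 3, 4]


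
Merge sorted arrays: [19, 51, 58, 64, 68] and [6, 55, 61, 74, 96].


Take 6 from B
Take 19 from A
Take 51 from A
Take 55 from B
Take 58 from A
Take 61 from B
Take 64 from A
Take 68 from A

Merged: [6, 19, 51, 55, 58, 61, 64, 68, 74, 96]


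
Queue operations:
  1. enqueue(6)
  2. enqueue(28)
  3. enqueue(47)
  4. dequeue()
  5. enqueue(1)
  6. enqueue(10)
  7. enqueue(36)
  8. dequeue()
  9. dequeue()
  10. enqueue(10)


enqueue(6) -> [6]
enqueue(28) -> [6, 28]
enqueue(47) -> [6, 28, 47]
dequeue()->6, [28, 47]
enqueue(1) -> [28, 47, 1]
enqueue(10) -> [28, 47, 1, 10]
enqueue(36) -> [28, 47, 1, 10, 36]
dequeue()->28, [47, 1, 10, 36]
dequeue()->47, [1, 10, 36]
enqueue(10) -> [1, 10, 36, 10]

Final queue: [1, 10, 36, 10]


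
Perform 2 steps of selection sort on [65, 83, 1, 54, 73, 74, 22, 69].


Initial: [65, 83, 1, 54, 73, 74, 22, 69]
Step 1: min=1 at 2
  Swap: [1, 83, 65, 54, 73, 74, 22, 69]
Step 2: min=22 at 6
  Swap: [1, 22, 65, 54, 73, 74, 83, 69]

After 2 steps: [1, 22, 65, 54, 73, 74, 83, 69]


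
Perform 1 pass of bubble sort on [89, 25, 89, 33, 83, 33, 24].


Initial: [89, 25, 89, 33, 83, 33, 24]
Pass 1: [25, 89, 33, 83, 33, 24, 89] (5 swaps)

After 1 pass: [25, 89, 33, 83, 33, 24, 89]


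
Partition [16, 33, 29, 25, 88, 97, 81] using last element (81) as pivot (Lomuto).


Pivot: 81
  16 <= 81: advance i (no swap)
  33 <= 81: advance i (no swap)
  29 <= 81: advance i (no swap)
  25 <= 81: advance i (no swap)
Place pivot at 4: [16, 33, 29, 25, 81, 97, 88]

Partitioned: [16, 33, 29, 25, 81, 97, 88]


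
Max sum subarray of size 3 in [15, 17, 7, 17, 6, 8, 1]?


[0:3]: 39
[1:4]: 41
[2:5]: 30
[3:6]: 31
[4:7]: 15

Max: 41 at [1:4]


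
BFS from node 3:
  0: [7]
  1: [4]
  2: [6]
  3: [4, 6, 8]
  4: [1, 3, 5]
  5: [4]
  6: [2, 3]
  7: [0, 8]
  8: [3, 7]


Visit 3, enqueue [4, 6, 8]
Visit 4, enqueue [1, 5]
Visit 6, enqueue [2]
Visit 8, enqueue [7]
Visit 1, enqueue []
Visit 5, enqueue []
Visit 2, enqueue []
Visit 7, enqueue [0]
Visit 0, enqueue []

BFS order: [3, 4, 6, 8, 1, 5, 2, 7, 0]


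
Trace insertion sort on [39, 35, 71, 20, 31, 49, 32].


Initial: [39, 35, 71, 20, 31, 49, 32]
Insert 35: [35, 39, 71, 20, 31, 49, 32]
Insert 71: [35, 39, 71, 20, 31, 49, 32]
Insert 20: [20, 35, 39, 71, 31, 49, 32]
Insert 31: [20, 31, 35, 39, 71, 49, 32]
Insert 49: [20, 31, 35, 39, 49, 71, 32]
Insert 32: [20, 31, 32, 35, 39, 49, 71]

Sorted: [20, 31, 32, 35, 39, 49, 71]


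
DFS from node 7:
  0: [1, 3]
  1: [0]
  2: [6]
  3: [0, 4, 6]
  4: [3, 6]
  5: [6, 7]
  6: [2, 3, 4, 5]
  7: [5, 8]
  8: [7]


Visit 7, push [8, 5]
Visit 5, push [6]
Visit 6, push [4, 3, 2]
Visit 2, push []
Visit 3, push [4, 0]
Visit 0, push [1]
Visit 1, push []
Visit 4, push []
Visit 8, push []

DFS order: [7, 5, 6, 2, 3, 0, 1, 4, 8]


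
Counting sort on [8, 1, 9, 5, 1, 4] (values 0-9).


Input: [8, 1, 9, 5, 1, 4]
Counts: [0, 2, 0, 0, 1, 1, 0, 0, 1, 1]

Sorted: [1, 1, 4, 5, 8, 9]


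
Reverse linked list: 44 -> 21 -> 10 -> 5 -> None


Step 1: curr=44, set curr.next=prev(None) | reversed so far: 44
Step 2: curr=21, set curr.next=prev(44) | reversed so far: 21 -> 44
Step 3: curr=10, set curr.next=prev(21) | reversed so far: 10 -> 21 -> 44
Step 4: curr=5, set curr.next=prev(10) | reversed so far: 5 -> 10 -> 21 -> 44

5 -> 10 -> 21 -> 44 -> None


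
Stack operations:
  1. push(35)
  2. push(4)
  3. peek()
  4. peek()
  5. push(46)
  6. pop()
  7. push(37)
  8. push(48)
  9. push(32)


push(35) -> [35]
push(4) -> [35, 4]
peek()->4
peek()->4
push(46) -> [35, 4, 46]
pop()->46, [35, 4]
push(37) -> [35, 4, 37]
push(48) -> [35, 4, 37, 48]
push(32) -> [35, 4, 37, 48, 32]

Final stack: [35, 4, 37, 48, 32]


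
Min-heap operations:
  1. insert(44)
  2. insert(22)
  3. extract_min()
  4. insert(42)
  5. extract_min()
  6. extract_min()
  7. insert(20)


insert(44) -> [44]
insert(22) -> [22, 44]
extract_min()->22, [44]
insert(42) -> [42, 44]
extract_min()->42, [44]
extract_min()->44, []
insert(20) -> [20]

Final heap: [20]


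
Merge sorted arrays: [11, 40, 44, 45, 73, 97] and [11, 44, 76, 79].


Take 11 from A
Take 11 from B
Take 40 from A
Take 44 from A
Take 44 from B
Take 45 from A
Take 73 from A
Take 76 from B
Take 79 from B

Merged: [11, 11, 40, 44, 44, 45, 73, 76, 79, 97]


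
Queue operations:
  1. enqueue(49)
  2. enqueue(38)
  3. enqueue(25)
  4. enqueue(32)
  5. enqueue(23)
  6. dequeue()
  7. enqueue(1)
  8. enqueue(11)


enqueue(49) -> [49]
enqueue(38) -> [49, 38]
enqueue(25) -> [49, 38, 25]
enqueue(32) -> [49, 38, 25, 32]
enqueue(23) -> [49, 38, 25, 32, 23]
dequeue()->49, [38, 25, 32, 23]
enqueue(1) -> [38, 25, 32, 23, 1]
enqueue(11) -> [38, 25, 32, 23, 1, 11]

Final queue: [38, 25, 32, 23, 1, 11]


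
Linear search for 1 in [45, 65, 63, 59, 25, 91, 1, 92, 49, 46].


i=0: 45!=1
i=1: 65!=1
i=2: 63!=1
i=3: 59!=1
i=4: 25!=1
i=5: 91!=1
i=6: 1==1 found!

Found at 6, 7 comps


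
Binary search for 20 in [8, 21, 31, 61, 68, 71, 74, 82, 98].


Step 1: lo=0, hi=8, mid=4, val=68
Step 2: lo=0, hi=3, mid=1, val=21
Step 3: lo=0, hi=0, mid=0, val=8

Not found


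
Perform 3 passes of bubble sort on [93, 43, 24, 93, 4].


Initial: [93, 43, 24, 93, 4]
Pass 1: [43, 24, 93, 4, 93] (3 swaps)
Pass 2: [24, 43, 4, 93, 93] (2 swaps)
Pass 3: [24, 4, 43, 93, 93] (1 swaps)

After 3 passes: [24, 4, 43, 93, 93]


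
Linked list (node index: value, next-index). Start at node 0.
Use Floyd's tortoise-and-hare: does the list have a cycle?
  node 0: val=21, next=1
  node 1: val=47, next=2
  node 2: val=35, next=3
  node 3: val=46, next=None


Floyd's tortoise (slow, +1) and hare (fast, +2):
  init: slow=0, fast=0
  step 1: slow=1, fast=2
  step 2: fast 2->3->None, no cycle

Cycle: no


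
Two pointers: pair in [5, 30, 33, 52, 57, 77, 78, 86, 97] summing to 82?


lo=0(5)+hi=8(97)=102
lo=0(5)+hi=7(86)=91
lo=0(5)+hi=6(78)=83
lo=0(5)+hi=5(77)=82

Yes: 5+77=82


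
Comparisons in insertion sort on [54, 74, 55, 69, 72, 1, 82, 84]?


Algorithm: insertion sort
Input: [54, 74, 55, 69, 72, 1, 82, 84]
Sorted: [1, 54, 55, 69, 72, 74, 82, 84]

14


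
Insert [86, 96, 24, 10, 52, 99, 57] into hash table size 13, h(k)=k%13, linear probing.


Insert 86: h=8 -> slot 8
Insert 96: h=5 -> slot 5
Insert 24: h=11 -> slot 11
Insert 10: h=10 -> slot 10
Insert 52: h=0 -> slot 0
Insert 99: h=8, 1 probes -> slot 9
Insert 57: h=5, 1 probes -> slot 6

Table: [52, None, None, None, None, 96, 57, None, 86, 99, 10, 24, None]


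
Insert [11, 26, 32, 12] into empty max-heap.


Insert 11: [11]
Insert 26: [26, 11]
Insert 32: [32, 11, 26]
Insert 12: [32, 12, 26, 11]

Final heap: [32, 12, 26, 11]


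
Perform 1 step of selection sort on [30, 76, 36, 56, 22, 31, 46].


Initial: [30, 76, 36, 56, 22, 31, 46]
Step 1: min=22 at 4
  Swap: [22, 76, 36, 56, 30, 31, 46]

After 1 step: [22, 76, 36, 56, 30, 31, 46]


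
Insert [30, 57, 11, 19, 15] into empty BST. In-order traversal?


Insert 30: root
Insert 57: R from 30
Insert 11: L from 30
Insert 19: L from 30 -> R from 11
Insert 15: L from 30 -> R from 11 -> L from 19

In-order: [11, 15, 19, 30, 57]


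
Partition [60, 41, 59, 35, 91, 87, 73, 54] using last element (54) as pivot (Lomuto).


Pivot: 54
  41 <= 54: swap -> [41, 60, 59, 35, 91, 87, 73, 54]
  35 <= 54: swap -> [41, 35, 59, 60, 91, 87, 73, 54]
Place pivot at 2: [41, 35, 54, 60, 91, 87, 73, 59]

Partitioned: [41, 35, 54, 60, 91, 87, 73, 59]


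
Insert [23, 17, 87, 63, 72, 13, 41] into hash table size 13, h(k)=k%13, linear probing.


Insert 23: h=10 -> slot 10
Insert 17: h=4 -> slot 4
Insert 87: h=9 -> slot 9
Insert 63: h=11 -> slot 11
Insert 72: h=7 -> slot 7
Insert 13: h=0 -> slot 0
Insert 41: h=2 -> slot 2

Table: [13, None, 41, None, 17, None, None, 72, None, 87, 23, 63, None]


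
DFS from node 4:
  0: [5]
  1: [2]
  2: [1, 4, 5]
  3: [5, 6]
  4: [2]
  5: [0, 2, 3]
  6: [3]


Visit 4, push [2]
Visit 2, push [5, 1]
Visit 1, push []
Visit 5, push [3, 0]
Visit 0, push []
Visit 3, push [6]
Visit 6, push []

DFS order: [4, 2, 1, 5, 0, 3, 6]


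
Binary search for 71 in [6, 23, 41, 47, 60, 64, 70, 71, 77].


Step 1: lo=0, hi=8, mid=4, val=60
Step 2: lo=5, hi=8, mid=6, val=70
Step 3: lo=7, hi=8, mid=7, val=71

Found at index 7
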